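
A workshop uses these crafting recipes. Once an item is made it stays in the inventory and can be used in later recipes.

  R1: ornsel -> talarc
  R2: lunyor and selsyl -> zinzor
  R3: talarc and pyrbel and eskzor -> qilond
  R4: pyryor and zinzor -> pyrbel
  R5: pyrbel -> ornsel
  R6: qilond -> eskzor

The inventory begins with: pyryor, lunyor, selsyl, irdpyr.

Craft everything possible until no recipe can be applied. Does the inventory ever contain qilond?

qilond would need talarc, pyrbel, and eskzor (R3), but eskzor is never obtained.

No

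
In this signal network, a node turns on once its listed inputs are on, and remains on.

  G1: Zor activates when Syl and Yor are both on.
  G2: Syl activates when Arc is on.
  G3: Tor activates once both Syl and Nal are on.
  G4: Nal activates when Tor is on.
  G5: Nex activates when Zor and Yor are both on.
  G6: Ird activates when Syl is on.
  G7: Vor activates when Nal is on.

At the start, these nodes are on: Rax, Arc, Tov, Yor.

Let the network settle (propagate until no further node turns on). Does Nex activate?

Arc is on, so Syl activates (G2).
G1: Syl and Yor on → Zor on.
Zor and Yor are on, so Nex activates (G5).

Yes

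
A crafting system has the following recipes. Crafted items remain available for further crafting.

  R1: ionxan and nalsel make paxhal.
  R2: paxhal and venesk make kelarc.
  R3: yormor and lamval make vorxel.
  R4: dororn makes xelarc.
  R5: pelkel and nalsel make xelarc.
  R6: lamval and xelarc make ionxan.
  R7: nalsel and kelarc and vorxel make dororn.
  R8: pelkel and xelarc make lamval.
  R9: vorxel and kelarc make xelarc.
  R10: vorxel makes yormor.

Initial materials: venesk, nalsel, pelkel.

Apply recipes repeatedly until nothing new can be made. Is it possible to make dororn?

dororn would need nalsel, kelarc, and vorxel (R7), but vorxel is never obtained.

No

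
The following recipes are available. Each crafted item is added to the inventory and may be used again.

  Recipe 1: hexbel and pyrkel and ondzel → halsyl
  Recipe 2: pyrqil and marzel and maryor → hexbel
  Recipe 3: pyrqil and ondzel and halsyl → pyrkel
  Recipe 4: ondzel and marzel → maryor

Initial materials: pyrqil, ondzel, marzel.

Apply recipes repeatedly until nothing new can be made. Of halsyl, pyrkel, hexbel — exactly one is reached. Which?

hexbel

Using Recipe 4, ondzel and marzel make maryor.
pyrqil and marzel and maryor → hexbel (Recipe 2).
halsyl would need hexbel, pyrkel, and ondzel (Recipe 1), but pyrkel is never obtained. pyrkel would need pyrqil, ondzel, and halsyl (Recipe 3), but halsyl is never obtained.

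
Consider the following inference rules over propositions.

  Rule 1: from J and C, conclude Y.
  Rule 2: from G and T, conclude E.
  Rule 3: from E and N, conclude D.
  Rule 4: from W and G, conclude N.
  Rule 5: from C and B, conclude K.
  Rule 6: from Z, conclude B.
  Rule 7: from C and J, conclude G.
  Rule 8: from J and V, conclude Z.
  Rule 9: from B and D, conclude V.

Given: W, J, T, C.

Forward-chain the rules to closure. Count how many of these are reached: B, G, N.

2

C and J hold, so G follows (Rule 7).
From W and G, Rule 4 gives N.
B would need Z (Rule 6), but Z is never established.
G: reached.
N: reached.
Reached: G and N — 2 of the 3.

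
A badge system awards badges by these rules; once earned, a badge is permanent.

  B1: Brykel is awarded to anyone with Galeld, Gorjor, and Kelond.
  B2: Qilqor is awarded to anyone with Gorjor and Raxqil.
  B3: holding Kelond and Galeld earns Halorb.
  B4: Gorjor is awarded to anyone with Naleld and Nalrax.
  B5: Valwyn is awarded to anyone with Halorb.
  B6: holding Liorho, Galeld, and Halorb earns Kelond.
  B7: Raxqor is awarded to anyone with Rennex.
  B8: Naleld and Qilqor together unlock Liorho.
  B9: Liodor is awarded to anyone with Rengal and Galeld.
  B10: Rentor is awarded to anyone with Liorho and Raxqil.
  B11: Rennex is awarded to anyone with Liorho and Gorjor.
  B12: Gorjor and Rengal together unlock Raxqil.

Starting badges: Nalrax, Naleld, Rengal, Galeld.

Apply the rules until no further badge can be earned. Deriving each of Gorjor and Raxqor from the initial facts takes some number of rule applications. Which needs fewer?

Gorjor: With Naleld and Nalrax, Gorjor is earned (B4). [1 rule application]
Raxqor: With Naleld and Nalrax, Gorjor is earned (B4). With Gorjor and Rengal, Raxqil is earned (B12). With Gorjor and Raxqil, Qilqor is earned (B2). With Naleld and Qilqor, Liorho is earned (B8). With Liorho and Gorjor, Rennex is earned (B11). With Rennex, Raxqor is earned (B7). [6 rule applications]
Gorjor needs fewer.

Gorjor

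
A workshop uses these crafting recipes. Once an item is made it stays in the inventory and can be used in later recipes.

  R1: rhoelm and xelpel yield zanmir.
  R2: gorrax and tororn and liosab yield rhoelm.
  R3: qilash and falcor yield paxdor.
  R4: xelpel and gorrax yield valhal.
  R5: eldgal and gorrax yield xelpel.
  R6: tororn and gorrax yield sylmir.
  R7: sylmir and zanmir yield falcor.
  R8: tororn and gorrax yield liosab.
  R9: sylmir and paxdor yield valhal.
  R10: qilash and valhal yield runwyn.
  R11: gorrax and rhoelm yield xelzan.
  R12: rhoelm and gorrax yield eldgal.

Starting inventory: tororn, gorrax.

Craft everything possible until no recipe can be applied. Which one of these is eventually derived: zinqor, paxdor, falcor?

tororn and gorrax → liosab (R8).
Using R6, tororn and gorrax make sylmir.
gorrax and tororn and liosab → rhoelm (R2).
Using R12, rhoelm and gorrax make eldgal.
eldgal and gorrax → xelpel (R5).
Using R1, rhoelm and xelpel make zanmir.
sylmir and zanmir → falcor (R7).
No rule produces zinqor, and it is not given. paxdor would need qilash and falcor (R3), but qilash is never obtained.

falcor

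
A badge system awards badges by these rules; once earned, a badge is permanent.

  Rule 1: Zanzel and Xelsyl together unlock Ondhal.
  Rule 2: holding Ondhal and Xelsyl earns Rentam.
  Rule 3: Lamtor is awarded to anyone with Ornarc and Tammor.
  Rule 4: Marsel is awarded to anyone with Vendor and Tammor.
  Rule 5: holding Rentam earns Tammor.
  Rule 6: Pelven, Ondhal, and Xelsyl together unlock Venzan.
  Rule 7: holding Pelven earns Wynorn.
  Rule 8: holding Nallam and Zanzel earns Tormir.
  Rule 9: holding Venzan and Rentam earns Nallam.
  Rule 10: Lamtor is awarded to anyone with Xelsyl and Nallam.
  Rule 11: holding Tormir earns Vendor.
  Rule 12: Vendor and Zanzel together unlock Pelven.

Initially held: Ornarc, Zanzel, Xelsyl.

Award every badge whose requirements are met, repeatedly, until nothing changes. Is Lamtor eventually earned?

With Zanzel and Xelsyl, Ondhal is earned (Rule 1).
With Ondhal and Xelsyl, Rentam is earned (Rule 2).
With Rentam, Tammor is earned (Rule 5).
With Ornarc and Tammor, Lamtor is earned (Rule 3).

Yes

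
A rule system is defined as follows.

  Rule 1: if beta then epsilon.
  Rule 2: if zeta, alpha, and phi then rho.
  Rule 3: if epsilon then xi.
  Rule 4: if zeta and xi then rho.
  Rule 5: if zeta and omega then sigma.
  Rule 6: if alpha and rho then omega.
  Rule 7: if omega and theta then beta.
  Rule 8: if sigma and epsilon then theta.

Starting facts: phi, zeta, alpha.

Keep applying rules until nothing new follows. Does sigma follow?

Yes

zeta, alpha, and phi hold, so rho follows (Rule 2).
From alpha and rho, Rule 6 gives omega.
zeta and omega hold, so sigma follows (Rule 5).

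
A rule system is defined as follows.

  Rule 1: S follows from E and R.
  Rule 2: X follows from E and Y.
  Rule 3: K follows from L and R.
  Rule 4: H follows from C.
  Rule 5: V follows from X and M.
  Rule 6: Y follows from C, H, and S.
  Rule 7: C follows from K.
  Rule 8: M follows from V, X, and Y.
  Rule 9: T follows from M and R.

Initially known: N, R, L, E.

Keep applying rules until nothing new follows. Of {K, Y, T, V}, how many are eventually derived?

2

E and R hold, so S follows (Rule 1).
L and R hold, so K follows (Rule 3).
K holds, so C follows (Rule 7).
From C, Rule 4 gives H.
From C, H, and S, Rule 6 gives Y.
K: reached.
Y: reached.
T would need M and R (Rule 9), but M is never established.
V would need X and M (Rule 5), but M is never established.
Reached: K and Y — 2 of the 4.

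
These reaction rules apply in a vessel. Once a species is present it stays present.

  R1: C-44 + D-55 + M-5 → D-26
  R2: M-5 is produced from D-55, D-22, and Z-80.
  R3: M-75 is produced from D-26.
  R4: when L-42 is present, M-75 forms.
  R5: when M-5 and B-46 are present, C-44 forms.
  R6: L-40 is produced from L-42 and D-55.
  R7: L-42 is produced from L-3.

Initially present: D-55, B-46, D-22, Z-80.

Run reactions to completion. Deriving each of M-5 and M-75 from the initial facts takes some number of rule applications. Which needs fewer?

M-5

M-5: D-55, D-22, and Z-80 present → M-5 forms (R2). [1 rule application]
M-75: D-55, D-22, and Z-80 present → M-5 forms (R2). M-5 and B-46 present → C-44 forms (R5). C-44, D-55, and M-5 present → D-26 forms (R1). D-26 present → M-75 forms (R3). [4 rule applications]
M-5 needs fewer.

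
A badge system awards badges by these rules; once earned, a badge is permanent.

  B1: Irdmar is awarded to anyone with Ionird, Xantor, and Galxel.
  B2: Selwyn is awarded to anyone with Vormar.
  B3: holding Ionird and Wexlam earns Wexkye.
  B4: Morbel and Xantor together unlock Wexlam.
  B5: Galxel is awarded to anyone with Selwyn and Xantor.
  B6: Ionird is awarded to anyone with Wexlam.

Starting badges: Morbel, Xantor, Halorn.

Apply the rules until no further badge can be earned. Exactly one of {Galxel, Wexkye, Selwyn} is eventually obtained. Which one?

Wexkye

With Morbel and Xantor, Wexlam is earned (B4).
With Wexlam, Ionird is earned (B6).
With Ionird and Wexlam, Wexkye is earned (B3).
Selwyn would need Vormar (B2), but Vormar is never earned. Galxel would need Selwyn and Xantor (B5), but Selwyn is never earned.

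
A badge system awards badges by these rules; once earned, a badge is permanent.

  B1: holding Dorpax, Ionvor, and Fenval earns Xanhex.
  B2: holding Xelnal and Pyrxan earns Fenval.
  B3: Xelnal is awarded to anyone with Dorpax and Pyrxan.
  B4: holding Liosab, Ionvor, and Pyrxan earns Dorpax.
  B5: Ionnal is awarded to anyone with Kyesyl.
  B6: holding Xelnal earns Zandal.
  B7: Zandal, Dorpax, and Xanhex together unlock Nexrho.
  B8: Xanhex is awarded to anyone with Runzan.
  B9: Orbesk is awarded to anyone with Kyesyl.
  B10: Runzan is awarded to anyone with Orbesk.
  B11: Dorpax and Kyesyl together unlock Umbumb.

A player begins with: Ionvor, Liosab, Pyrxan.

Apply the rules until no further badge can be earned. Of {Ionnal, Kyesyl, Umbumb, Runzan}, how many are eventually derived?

0

Ionnal would need Kyesyl (B5), but Kyesyl is never earned.
No rule produces Kyesyl, and it is not given.
Umbumb would need Dorpax and Kyesyl (B11), but Kyesyl is never earned.
Runzan would need Orbesk (B10), but Orbesk is never earned.
None of the 4 are reached.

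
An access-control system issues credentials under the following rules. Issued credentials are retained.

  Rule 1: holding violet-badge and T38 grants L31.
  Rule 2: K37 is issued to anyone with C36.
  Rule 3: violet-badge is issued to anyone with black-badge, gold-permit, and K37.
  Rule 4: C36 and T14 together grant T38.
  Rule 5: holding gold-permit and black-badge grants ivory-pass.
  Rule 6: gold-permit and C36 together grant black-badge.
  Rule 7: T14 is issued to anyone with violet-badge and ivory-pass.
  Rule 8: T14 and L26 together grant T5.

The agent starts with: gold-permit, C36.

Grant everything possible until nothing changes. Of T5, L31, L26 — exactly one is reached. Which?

L31

Holding gold-permit and C36 grants black-badge (Rule 6).
Holding C36 grants K37 (Rule 2).
Holding gold-permit and black-badge grants ivory-pass (Rule 5).
Holding black-badge, gold-permit, and K37 grants violet-badge (Rule 3).
Holding violet-badge and ivory-pass grants T14 (Rule 7).
Holding C36 and T14 grants T38 (Rule 4).
Holding violet-badge and T38 grants L31 (Rule 1).
No rule produces L26, and it is not given. T5 would need T14 and L26 (Rule 8), but L26 is never granted.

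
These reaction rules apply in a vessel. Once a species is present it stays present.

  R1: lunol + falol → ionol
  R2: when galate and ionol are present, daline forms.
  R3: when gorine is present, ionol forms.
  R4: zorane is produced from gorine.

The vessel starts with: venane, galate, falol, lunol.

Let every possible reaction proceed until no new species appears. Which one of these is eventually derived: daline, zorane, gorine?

lunol and falol present → ionol forms (R1).
galate and ionol present → daline forms (R2).
No rule produces gorine, and it is not given. zorane would need gorine (R4), but gorine never forms.

daline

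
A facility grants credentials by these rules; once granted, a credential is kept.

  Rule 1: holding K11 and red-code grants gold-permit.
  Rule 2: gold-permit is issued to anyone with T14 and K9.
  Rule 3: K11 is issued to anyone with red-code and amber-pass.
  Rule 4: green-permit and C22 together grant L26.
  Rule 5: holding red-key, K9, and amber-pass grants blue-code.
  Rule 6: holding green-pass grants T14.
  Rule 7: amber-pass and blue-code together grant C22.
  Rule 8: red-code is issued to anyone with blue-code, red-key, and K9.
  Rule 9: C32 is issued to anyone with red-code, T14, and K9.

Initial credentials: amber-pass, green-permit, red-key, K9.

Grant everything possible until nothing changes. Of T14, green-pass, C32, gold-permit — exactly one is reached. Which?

gold-permit

Holding red-key, K9, and amber-pass grants blue-code (Rule 5).
Holding blue-code, red-key, and K9 grants red-code (Rule 8).
Holding red-code and amber-pass grants K11 (Rule 3).
Holding K11 and red-code grants gold-permit (Rule 1).
C32 would need red-code, T14, and K9 (Rule 9), but T14 is never granted. No rule produces green-pass, and it is not given. T14 would need green-pass (Rule 6), but green-pass is never granted.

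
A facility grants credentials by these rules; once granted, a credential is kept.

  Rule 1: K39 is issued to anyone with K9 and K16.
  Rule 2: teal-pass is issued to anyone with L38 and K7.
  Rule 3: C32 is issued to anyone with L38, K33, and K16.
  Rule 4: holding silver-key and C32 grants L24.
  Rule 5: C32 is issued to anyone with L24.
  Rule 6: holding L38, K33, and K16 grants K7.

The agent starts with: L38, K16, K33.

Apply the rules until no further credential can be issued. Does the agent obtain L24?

L24 would need silver-key and C32 (Rule 4), but silver-key is never granted.

No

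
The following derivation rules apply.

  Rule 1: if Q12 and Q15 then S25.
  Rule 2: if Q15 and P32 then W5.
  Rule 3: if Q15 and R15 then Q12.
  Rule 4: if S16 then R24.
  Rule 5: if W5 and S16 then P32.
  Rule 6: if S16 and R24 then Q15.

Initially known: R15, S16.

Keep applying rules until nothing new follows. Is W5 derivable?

No

W5 would need Q15 and P32 (Rule 2), but P32 is never established.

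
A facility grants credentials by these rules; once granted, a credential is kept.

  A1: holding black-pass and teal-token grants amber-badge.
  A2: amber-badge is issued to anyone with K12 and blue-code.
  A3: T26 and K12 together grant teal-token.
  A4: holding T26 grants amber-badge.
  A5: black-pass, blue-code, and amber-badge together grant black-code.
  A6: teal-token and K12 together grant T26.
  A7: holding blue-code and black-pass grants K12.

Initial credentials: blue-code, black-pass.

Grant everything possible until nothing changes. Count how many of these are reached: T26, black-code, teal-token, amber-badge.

Holding blue-code and black-pass grants K12 (A7).
Holding K12 and blue-code grants amber-badge (A2).
Holding black-pass, blue-code, and amber-badge grants black-code (A5).
T26 would need teal-token and K12 (A6), but teal-token is never granted.
black-code: reached.
teal-token would need T26 and K12 (A3), but T26 is never granted.
amber-badge: reached.
Reached: black-code and amber-badge — 2 of the 4.

2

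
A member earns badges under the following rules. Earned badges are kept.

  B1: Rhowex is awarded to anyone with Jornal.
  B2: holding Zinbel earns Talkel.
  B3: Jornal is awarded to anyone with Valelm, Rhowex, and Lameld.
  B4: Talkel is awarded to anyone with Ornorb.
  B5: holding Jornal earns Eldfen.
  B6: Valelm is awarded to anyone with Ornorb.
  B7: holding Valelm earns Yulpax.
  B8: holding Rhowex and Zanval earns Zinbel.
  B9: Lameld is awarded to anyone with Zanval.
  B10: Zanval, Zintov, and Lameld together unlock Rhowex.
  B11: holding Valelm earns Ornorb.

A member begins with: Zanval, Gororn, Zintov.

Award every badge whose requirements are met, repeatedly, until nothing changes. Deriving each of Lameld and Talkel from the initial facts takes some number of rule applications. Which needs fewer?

Lameld

Lameld: With Zanval, Lameld is earned (B9). [1 rule application]
Talkel: With Zanval, Lameld is earned (B9). With Zanval, Zintov, and Lameld, Rhowex is earned (B10). With Rhowex and Zanval, Zinbel is earned (B8). With Zinbel, Talkel is earned (B2). [4 rule applications]
Lameld needs fewer.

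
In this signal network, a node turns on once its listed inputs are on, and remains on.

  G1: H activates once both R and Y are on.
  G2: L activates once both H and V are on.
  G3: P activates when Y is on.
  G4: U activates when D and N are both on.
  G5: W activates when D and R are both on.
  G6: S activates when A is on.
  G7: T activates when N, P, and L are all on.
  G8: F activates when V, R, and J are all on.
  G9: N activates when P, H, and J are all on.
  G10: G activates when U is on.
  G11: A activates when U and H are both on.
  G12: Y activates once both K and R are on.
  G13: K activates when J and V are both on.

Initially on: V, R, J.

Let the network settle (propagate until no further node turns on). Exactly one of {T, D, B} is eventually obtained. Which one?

T

G13: J and V on → K on.
K and R are on, so Y activates (G12).
G1: R and Y on → H on.
Y is on, so P activates (G3).
G9: P, H, and J on → N on.
H and V are on, so L activates (G2).
N, P, and L are on, so T activates (G7).
No rule produces B, and it is not given. No rule produces D, and it is not given.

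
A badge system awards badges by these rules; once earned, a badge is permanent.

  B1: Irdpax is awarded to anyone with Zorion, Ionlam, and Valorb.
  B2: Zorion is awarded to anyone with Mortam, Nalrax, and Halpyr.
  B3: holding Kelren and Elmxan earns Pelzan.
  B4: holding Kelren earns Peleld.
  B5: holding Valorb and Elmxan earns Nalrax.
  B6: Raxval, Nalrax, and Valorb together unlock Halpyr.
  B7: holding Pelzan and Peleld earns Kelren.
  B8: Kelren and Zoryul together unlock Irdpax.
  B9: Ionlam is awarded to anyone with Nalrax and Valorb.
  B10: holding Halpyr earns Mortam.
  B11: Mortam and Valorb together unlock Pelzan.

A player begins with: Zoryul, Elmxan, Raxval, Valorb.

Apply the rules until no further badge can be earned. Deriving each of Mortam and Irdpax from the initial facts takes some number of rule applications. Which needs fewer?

Mortam

Mortam: With Valorb and Elmxan, Nalrax is earned (B5). With Raxval, Nalrax, and Valorb, Halpyr is earned (B6). With Halpyr, Mortam is earned (B10). [3 rule applications]
Irdpax: With Valorb and Elmxan, Nalrax is earned (B5). With Raxval, Nalrax, and Valorb, Halpyr is earned (B6). With Nalrax and Valorb, Ionlam is earned (B9). With Halpyr, Mortam is earned (B10). With Mortam, Nalrax, and Halpyr, Zorion is earned (B2). With Zorion, Ionlam, and Valorb, Irdpax is earned (B1). [6 rule applications]
Mortam needs fewer.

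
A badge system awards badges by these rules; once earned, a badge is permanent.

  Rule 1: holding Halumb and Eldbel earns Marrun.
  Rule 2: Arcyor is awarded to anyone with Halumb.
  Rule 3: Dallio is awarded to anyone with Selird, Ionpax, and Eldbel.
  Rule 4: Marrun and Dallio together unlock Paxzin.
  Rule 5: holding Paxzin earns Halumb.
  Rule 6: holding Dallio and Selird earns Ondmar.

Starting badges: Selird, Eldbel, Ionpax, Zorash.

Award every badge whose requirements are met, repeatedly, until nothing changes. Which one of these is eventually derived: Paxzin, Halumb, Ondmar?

With Selird, Ionpax, and Eldbel, Dallio is earned (Rule 3).
With Dallio and Selird, Ondmar is earned (Rule 6).
Halumb would need Paxzin (Rule 5), but Paxzin is never earned. Paxzin would need Marrun and Dallio (Rule 4), but Marrun is never earned.

Ondmar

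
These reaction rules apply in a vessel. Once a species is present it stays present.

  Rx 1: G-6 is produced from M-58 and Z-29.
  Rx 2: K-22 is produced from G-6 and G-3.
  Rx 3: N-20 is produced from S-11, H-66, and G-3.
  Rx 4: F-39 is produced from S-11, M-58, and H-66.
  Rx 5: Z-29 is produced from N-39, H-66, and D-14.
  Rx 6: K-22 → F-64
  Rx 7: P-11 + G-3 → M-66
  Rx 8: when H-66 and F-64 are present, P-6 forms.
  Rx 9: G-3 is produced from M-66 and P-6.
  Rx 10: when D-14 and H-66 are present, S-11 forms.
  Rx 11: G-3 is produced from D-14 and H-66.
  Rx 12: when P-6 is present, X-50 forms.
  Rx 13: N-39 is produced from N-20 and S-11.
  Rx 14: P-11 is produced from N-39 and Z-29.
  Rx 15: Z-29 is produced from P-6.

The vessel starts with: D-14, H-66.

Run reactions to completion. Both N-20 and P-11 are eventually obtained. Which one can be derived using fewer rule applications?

N-20: D-14 and H-66 present → S-11 forms (Rx 10). D-14 and H-66 present → G-3 forms (Rx 11). S-11, H-66, and G-3 present → N-20 forms (Rx 3). [3 rule applications]
P-11: D-14 and H-66 present → S-11 forms (Rx 10). D-14 and H-66 present → G-3 forms (Rx 11). S-11, H-66, and G-3 present → N-20 forms (Rx 3). N-20 and S-11 present → N-39 forms (Rx 13). N-39, H-66, and D-14 present → Z-29 forms (Rx 5). N-39 and Z-29 present → P-11 forms (Rx 14). [6 rule applications]
N-20 needs fewer.

N-20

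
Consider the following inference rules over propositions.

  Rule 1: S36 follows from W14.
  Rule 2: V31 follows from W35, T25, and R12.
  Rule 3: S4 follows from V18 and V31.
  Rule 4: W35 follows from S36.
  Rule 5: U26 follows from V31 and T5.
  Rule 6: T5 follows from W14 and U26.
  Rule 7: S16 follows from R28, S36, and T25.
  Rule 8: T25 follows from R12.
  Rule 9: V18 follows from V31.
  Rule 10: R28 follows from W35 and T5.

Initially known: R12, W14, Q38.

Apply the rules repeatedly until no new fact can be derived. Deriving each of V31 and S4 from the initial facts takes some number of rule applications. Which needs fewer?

V31: W14 holds, so S36 follows (Rule 1). From R12, Rule 8 gives T25. S36 holds, so W35 follows (Rule 4). From W35, T25, and R12, Rule 2 gives V31. [4 rule applications]
S4: W14 holds, so S36 follows (Rule 1). From R12, Rule 8 gives T25. From S36, Rule 4 gives W35. From W35, T25, and R12, Rule 2 gives V31. From V31, Rule 9 gives V18. V18 and V31 hold, so S4 follows (Rule 3). [6 rule applications]
V31 needs fewer.

V31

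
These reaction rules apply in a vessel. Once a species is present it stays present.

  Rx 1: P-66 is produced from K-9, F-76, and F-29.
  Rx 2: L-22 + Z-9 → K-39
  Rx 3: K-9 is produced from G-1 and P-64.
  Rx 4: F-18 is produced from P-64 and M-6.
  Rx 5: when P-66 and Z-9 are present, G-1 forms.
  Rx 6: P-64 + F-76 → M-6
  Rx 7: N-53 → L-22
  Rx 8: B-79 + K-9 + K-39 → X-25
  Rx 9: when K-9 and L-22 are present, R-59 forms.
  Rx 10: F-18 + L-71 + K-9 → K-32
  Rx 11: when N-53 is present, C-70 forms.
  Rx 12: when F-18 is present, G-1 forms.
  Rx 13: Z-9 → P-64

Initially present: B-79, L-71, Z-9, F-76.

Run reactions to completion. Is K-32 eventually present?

Z-9 present → P-64 forms (Rx 13).
P-64 and F-76 present → M-6 forms (Rx 6).
P-64 and M-6 present → F-18 forms (Rx 4).
F-18 present → G-1 forms (Rx 12).
G-1 and P-64 present → K-9 forms (Rx 3).
F-18, L-71, and K-9 present → K-32 forms (Rx 10).

Yes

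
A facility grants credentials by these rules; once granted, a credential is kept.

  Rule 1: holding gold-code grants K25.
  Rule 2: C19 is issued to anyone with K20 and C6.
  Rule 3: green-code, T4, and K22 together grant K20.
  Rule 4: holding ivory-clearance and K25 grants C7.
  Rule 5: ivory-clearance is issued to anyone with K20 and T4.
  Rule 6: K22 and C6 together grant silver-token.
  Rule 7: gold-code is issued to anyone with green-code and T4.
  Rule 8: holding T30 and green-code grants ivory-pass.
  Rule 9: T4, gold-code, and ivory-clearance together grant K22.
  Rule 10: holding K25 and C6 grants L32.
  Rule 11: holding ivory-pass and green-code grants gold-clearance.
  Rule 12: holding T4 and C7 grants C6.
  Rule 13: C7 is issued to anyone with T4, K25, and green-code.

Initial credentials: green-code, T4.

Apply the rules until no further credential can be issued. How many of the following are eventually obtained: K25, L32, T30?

2

Holding green-code and T4 grants gold-code (Rule 7).
Holding gold-code grants K25 (Rule 1).
Holding T4, K25, and green-code grants C7 (Rule 13).
Holding T4 and C7 grants C6 (Rule 12).
Holding K25 and C6 grants L32 (Rule 10).
K25: reached.
L32: reached.
No rule produces T30, and it is not given.
Reached: K25 and L32 — 2 of the 3.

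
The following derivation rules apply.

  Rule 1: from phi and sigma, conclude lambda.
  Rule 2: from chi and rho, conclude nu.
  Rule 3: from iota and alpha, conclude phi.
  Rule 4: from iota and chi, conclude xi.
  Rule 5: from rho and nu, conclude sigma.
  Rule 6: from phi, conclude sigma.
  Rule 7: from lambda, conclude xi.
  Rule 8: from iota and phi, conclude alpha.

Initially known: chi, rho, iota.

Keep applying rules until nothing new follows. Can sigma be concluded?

Yes

From chi and rho, Rule 2 gives nu.
From rho and nu, Rule 5 gives sigma.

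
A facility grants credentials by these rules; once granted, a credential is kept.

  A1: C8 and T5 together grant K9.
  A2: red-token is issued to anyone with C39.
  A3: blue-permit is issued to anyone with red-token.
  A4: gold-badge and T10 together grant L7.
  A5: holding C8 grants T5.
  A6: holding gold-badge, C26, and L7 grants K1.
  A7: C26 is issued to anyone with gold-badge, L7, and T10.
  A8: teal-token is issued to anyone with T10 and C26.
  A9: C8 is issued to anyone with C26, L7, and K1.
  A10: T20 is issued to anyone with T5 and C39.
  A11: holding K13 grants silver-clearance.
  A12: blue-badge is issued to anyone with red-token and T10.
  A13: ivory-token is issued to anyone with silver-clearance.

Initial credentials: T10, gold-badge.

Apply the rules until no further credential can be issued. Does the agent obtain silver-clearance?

No

silver-clearance would need K13 (A11), but K13 is never granted.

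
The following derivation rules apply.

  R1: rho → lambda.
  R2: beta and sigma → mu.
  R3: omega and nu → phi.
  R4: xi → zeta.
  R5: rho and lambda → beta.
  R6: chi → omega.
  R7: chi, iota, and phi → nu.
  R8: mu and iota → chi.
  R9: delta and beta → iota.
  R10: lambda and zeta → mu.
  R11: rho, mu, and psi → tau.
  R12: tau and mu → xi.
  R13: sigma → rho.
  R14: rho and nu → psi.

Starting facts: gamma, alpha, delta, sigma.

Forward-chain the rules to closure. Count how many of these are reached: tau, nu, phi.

tau would need rho, mu, and psi (R11), but psi is never established.
nu would need chi, iota, and phi (R7), but phi is never established.
phi would need omega and nu (R3), but nu is never established.
None of the 3 are reached.

0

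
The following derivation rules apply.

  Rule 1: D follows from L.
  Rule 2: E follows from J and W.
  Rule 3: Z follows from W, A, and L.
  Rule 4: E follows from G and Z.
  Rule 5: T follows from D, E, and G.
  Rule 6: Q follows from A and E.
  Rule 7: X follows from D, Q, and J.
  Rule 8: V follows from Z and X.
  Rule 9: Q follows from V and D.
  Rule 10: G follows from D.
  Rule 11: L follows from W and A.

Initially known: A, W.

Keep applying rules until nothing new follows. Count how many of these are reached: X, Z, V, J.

From W and A, Rule 11 gives L.
From W, A, and L, Rule 3 gives Z.
X would need D, Q, and J (Rule 7), but J is never established.
Z: reached.
V would need Z and X (Rule 8), but X is never established.
No rule produces J, and it is not given.
Reached: Z — 1 of the 4.

1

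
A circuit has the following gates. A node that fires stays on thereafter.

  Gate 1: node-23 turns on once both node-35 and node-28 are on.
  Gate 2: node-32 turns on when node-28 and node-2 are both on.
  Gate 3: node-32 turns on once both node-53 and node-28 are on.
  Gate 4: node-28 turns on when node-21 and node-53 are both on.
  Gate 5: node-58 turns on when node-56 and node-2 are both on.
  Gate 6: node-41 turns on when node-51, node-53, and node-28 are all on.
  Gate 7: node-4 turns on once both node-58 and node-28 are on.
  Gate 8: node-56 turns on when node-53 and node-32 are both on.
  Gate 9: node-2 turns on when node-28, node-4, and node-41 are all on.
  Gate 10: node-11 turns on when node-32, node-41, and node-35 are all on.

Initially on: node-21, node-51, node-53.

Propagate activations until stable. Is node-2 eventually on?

No

node-2 would need node-28, node-4, and node-41 (Gate 9), but node-4 never turns on.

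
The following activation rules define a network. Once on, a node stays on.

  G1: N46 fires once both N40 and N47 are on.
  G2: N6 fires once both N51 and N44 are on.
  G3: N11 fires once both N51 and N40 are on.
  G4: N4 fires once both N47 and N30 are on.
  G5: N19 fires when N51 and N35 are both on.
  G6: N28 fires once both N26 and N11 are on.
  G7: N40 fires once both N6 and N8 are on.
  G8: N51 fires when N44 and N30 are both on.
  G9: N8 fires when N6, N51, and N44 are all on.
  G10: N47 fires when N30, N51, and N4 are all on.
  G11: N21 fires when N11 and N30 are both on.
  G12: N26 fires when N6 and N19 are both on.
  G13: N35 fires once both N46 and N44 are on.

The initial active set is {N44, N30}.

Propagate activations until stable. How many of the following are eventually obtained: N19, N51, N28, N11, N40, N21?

N44 and N30 are on, so N51 fires (G8).
G2: N51 and N44 on → N6 on.
N6, N51, and N44 are on, so N8 fires (G9).
N6 and N8 are on, so N40 fires (G7).
G3: N51 and N40 on → N11 on.
G11: N11 and N30 on → N21 on.
N19 would need N51 and N35 (G5), but N35 never turns on.
N51: reached.
N28 would need N26 and N11 (G6), but N26 never turns on.
N11: reached.
N40: reached.
N21: reached.
Reached: N51, N11, N40, and N21 — 4 of the 6.

4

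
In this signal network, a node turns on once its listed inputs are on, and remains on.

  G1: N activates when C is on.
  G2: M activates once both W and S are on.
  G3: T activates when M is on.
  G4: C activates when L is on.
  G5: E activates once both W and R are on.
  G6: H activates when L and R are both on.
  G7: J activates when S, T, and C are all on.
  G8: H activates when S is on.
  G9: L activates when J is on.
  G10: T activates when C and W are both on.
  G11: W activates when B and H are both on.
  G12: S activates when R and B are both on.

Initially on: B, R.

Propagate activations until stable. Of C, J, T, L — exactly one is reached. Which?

G12: R and B on → S on.
G8: S on → H on.
G11: B and H on → W on.
W and S are on, so M activates (G2).
M is on, so T activates (G3).
L would need J (G9), but J never turns on. C would need L (G4), but L never turns on. J would need S, T, and C (G7), but C never turns on.

T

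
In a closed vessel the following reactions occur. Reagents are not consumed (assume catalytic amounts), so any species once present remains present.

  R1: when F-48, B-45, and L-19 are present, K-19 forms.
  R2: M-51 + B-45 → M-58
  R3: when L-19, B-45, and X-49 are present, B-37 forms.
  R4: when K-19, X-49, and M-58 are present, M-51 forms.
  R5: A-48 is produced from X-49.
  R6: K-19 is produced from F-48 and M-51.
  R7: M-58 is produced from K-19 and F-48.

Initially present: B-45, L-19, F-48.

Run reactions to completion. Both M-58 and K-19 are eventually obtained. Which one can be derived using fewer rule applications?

K-19

K-19: F-48, B-45, and L-19 present → K-19 forms (R1). [1 rule application]
M-58: F-48, B-45, and L-19 present → K-19 forms (R1). K-19 and F-48 present → M-58 forms (R7). [2 rule applications]
K-19 needs fewer.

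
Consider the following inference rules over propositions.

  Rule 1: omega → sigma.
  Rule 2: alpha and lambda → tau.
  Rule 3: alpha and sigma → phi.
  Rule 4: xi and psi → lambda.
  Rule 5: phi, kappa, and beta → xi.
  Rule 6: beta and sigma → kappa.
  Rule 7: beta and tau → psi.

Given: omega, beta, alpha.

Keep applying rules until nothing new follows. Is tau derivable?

No

tau would need alpha and lambda (Rule 2), but lambda is never established.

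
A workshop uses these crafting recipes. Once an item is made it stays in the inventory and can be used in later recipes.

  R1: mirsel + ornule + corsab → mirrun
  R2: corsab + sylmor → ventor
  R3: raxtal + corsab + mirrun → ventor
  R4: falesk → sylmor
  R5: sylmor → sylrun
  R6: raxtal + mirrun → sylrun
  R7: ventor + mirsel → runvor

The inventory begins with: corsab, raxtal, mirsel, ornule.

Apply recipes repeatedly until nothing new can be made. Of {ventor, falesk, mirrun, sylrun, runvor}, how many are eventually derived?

4

Using R1, mirsel, ornule, and corsab make mirrun.
raxtal + corsab + mirrun → ventor (R3).
raxtal + mirrun → sylrun (R6).
Using R7, ventor and mirsel make runvor.
ventor: reached.
No rule produces falesk, and it is not given.
mirrun: reached.
sylrun: reached.
runvor: reached.
Reached: ventor, mirrun, sylrun, and runvor — 4 of the 5.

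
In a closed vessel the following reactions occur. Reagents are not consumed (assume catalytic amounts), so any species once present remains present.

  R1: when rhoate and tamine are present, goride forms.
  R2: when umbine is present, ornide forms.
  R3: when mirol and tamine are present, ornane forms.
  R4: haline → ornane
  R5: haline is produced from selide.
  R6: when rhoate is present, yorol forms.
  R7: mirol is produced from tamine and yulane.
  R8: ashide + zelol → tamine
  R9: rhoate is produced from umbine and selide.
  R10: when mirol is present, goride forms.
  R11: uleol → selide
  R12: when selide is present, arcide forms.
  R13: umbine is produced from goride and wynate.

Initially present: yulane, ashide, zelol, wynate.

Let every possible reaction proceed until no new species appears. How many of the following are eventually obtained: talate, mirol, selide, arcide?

1

ashide and zelol present → tamine forms (R8).
tamine and yulane present → mirol forms (R7).
No rule produces talate, and it is not given.
mirol: reached.
selide would need uleol (R11), but uleol never forms.
arcide would need selide (R12), but selide never forms.
Reached: mirol — 1 of the 4.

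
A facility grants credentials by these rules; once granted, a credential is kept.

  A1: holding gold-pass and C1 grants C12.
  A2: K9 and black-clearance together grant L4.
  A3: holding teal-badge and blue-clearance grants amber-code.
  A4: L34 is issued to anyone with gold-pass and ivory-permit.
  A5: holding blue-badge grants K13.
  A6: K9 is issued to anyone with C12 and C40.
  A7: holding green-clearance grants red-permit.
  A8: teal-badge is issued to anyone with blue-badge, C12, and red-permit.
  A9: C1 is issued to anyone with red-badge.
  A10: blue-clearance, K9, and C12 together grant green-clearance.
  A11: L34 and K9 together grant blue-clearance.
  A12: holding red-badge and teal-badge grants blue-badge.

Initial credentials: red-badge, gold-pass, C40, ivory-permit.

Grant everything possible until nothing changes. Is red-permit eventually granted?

Yes

Holding gold-pass and ivory-permit grants L34 (A4).
Holding red-badge grants C1 (A9).
Holding gold-pass and C1 grants C12 (A1).
Holding C12 and C40 grants K9 (A6).
Holding L34 and K9 grants blue-clearance (A11).
Holding blue-clearance, K9, and C12 grants green-clearance (A10).
Holding green-clearance grants red-permit (A7).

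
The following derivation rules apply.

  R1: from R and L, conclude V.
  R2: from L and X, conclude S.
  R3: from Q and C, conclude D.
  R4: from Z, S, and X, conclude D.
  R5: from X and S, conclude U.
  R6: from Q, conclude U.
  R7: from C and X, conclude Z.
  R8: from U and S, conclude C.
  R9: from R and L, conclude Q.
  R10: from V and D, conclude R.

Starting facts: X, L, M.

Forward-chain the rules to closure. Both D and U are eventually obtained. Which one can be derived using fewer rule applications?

U

U: L and X hold, so S follows (R2). X and S hold, so U follows (R5). [2 rule applications]
D: From L and X, R2 gives S. From X and S, R5 gives U. From U and S, R8 gives C. From C and X, R7 gives Z. From Z, S, and X, R4 gives D. [5 rule applications]
U needs fewer.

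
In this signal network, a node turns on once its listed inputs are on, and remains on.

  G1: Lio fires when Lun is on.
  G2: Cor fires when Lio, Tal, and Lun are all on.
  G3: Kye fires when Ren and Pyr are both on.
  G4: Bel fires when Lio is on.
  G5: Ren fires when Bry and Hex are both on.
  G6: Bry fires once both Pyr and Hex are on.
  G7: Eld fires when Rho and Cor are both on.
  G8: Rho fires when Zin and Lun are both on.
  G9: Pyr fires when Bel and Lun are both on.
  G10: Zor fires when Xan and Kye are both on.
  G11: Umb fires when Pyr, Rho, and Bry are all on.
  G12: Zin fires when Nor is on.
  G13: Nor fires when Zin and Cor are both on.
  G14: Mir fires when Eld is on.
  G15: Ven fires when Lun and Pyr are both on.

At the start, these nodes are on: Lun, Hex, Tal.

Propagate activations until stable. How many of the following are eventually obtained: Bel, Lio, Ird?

Lun is on, so Lio fires (G1).
G4: Lio on → Bel on.
Bel: reached.
Lio: reached.
No rule produces Ird, and it is not given.
Reached: Bel and Lio — 2 of the 3.

2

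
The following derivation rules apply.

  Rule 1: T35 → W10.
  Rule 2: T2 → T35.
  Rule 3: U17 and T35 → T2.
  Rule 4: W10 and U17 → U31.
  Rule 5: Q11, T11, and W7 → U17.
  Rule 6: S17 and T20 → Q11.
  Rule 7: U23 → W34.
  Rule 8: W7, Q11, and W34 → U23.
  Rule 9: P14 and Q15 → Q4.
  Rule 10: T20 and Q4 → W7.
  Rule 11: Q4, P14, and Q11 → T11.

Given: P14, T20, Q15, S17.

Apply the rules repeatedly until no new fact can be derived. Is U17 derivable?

Yes

From P14 and Q15, Rule 9 gives Q4.
S17 and T20 hold, so Q11 follows (Rule 6).
T20 and Q4 hold, so W7 follows (Rule 10).
Q4, P14, and Q11 hold, so T11 follows (Rule 11).
From Q11, T11, and W7, Rule 5 gives U17.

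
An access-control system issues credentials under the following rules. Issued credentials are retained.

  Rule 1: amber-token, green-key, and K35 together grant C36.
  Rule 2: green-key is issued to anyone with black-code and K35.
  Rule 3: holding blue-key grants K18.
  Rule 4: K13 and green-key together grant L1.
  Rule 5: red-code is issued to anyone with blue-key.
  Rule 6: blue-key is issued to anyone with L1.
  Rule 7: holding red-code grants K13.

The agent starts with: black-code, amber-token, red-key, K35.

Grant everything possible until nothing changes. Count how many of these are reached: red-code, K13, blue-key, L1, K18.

red-code would need blue-key (Rule 5), but blue-key is never granted.
K13 would need red-code (Rule 7), but red-code is never granted.
blue-key would need L1 (Rule 6), but L1 is never granted.
L1 would need K13 and green-key (Rule 4), but K13 is never granted.
K18 would need blue-key (Rule 3), but blue-key is never granted.
None of the 5 are reached.

0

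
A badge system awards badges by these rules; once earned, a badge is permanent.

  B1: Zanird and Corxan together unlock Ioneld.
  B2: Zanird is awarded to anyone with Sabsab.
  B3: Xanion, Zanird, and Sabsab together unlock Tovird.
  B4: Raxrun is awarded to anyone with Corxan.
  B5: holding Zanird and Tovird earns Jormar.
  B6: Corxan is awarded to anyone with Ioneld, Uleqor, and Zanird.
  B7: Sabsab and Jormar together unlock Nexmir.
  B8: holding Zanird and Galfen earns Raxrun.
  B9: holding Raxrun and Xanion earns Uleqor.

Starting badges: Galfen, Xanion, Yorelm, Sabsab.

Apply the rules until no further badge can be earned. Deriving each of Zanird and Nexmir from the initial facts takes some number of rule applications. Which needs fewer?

Zanird: With Sabsab, Zanird is earned (B2). [1 rule application]
Nexmir: With Sabsab, Zanird is earned (B2). With Xanion, Zanird, and Sabsab, Tovird is earned (B3). With Zanird and Tovird, Jormar is earned (B5). With Sabsab and Jormar, Nexmir is earned (B7). [4 rule applications]
Zanird needs fewer.

Zanird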